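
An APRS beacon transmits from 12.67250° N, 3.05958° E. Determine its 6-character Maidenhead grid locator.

Shift to the Maidenhead origin (180°W, 90°S): lon 183.0596, lat 102.6725.
Field (20°×10°, letters A–R): 183.0596/20 → 9 → J, 102.6725/10 → 10 → K; chars JK.
Square (2°×1°, digits 0–9): 3.0596/2 → 1, 2.6725/1 → 2; chars 12.
Subsquare (5′×2.5′, letters a–x): 1.0596/0.0833333 → 12 → m, 0.6725/0.0416667 → 16 → q; chars mq.

JK12mq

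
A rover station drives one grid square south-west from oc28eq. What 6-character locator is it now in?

Longitude subsquare e = 4; −1 → 3 = d.
Latitude subsquare q = 16; −1 → 15 = p.

OC28dp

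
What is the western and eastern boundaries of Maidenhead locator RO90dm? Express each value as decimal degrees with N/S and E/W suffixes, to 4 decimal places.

178.2500° E, 178.3333° E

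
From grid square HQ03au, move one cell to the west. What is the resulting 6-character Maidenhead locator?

Longitude subsquare a = 0; −1 → -1, wraps to 23 = x, carry into square.
Longitude square 0; −1 → -1, wraps to 9, carry into field.
Longitude field H = 7; −1 → 6 = G.
The latitude characters are unchanged.

GQ93xu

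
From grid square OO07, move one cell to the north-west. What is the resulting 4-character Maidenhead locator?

NO98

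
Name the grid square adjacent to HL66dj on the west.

HL66cj

Longitude subsquare d = 3; −1 → 2 = c.
The latitude characters are unchanged.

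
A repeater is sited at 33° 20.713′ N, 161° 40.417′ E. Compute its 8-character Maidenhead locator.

RM03ui02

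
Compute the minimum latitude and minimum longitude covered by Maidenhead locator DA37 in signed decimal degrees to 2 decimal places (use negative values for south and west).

Field D=3, A=0: +3·20° lon, +0·10° lat → SW at lon -120°, lat -90°.
Square 3, 7: +3·2° lon, +7·1° lat → SW at lon -114°, lat -83°.
latitude -83.00, longitude -114.00.

-83.00, -114.00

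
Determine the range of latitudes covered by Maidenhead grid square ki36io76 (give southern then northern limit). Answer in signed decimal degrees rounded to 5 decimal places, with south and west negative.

-3.39167, -3.38750

Field K=10, I=8: +10·20° lon, +8·10° lat → SW at lon 20°, lat -10°.
Square 3, 6: +3·2° lon, +6·1° lat → SW at lon 26°, lat -4°.
Subsquare i=8, o=14: +8·0.0833333° lon, +14·0.0416667° lat → SW at lon 26.6667°, lat -3.41667°.
Extended square 7, 6: +7·0.00833333° lon, +6·0.00416667° lat → SW at lon 26.725°, lat -3.39167°.
Cell spans 0.00833333° lon × 0.00416667° lat.
south -3.39167, north -3.38750.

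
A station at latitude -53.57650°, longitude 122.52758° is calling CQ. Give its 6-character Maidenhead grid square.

PD16gk

Offset from 180°W / 90°S: lon 302.5276°, lat 36.4235°.
Field: 302.5276/20 → 15 → P, 36.4235/10 → 3 → D; chars PD.
Square: 2.5276/2 → 1, 6.4235/1 → 6; chars 16.
Subsquare: 0.5276/0.0833333 → 6 → g, 0.4235/0.0416667 → 10 → k; chars gk.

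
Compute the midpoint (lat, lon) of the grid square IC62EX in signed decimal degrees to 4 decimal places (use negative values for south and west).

Field I=8, C=2: +8·20° lon, +2·10° lat → SW at lon -20°, lat -70°.
Square 6, 2: +6·2° lon, +2·1° lat → SW at lon -8°, lat -68°.
Subsquare e=4, x=23: +4·0.0833333° lon, +23·0.0416667° lat → SW at lon -7.66667°, lat -67.0417°.
Cell spans 0.0833333° lon × 0.0416667° lat. Centre is SW corner plus half of each.
latitude -67.0208, longitude -7.6250.

-67.0208, -7.6250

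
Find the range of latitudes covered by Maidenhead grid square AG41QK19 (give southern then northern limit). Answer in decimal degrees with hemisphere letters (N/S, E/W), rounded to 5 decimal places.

28.54583° S, 28.54167° S

Field A=0, G=6: +0·20° lon, +6·10° lat → SW at lon -180°, lat -30°.
Square 4, 1: +4·2° lon, +1·1° lat → SW at lon -172°, lat -29°.
Subsquare q=16, k=10: +16·0.0833333° lon, +10·0.0416667° lat → SW at lon -170.667°, lat -28.5833°.
Extended square 1, 9: +1·0.00833333° lon, +9·0.00416667° lat → SW at lon -170.658°, lat -28.5458°.
Cell spans 0.00833333° lon × 0.00416667° lat.
south 28.54583° S, north 28.54167° S.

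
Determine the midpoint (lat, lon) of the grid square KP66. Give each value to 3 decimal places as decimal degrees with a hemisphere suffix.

Field K=10, P=15: +10·20° lon, +15·10° lat → SW at lon 20°, lat 60°.
Square 6, 6: +6·2° lon, +6·1° lat → SW at lon 32°, lat 66°.
Cell spans 2° lon × 1° lat. Centre is SW corner plus half of each.
latitude 66.500° N, longitude 33.000° E.

66.500° N, 33.000° E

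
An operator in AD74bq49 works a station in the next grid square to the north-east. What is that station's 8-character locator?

Longitude extended square 4; +1 → 5.
Latitude extended square 9; +1 → 10, wraps to 0, carry into subsquare.
Latitude subsquare q = 16; +1 → 17 = r.

AD74br50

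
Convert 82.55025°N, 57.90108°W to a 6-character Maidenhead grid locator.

Shift to the Maidenhead origin (180°W, 90°S): lon 122.0989, lat 172.5503.
Field: lon ⌊122.0989/20⌋ = 6 → G; lat ⌊172.5503/10⌋ = 17 → R.
Square: lon ⌊2.0989/2⌋ = 1; lat ⌊2.5503/1⌋ = 2.
Subsquare: lon ⌊0.0989/0.0833333⌋ = 1 → b; lat ⌊0.5503/0.0416667⌋ = 13 → n.

GR12bn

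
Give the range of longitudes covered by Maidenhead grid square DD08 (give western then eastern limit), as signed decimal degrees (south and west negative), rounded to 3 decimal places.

-120.000, -118.000

Field D=3, D=3: +3·20° lon, +3·10° lat → SW at lon -120°, lat -60°.
Square 0, 8: +0·2° lon, +8·1° lat → SW at lon -120°, lat -52°.
Cell spans 2° lon × 1° lat.
west -120.000, east -118.000.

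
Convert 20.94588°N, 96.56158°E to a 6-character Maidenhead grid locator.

NL80gw

Offset from 180°W / 90°S: lon 276.5616°, lat 110.9459°.
Field (20°×10°, letters A–R): lon ⌊276.5616/20⌋ = 13 → N; lat ⌊110.9459/10⌋ = 11 → L.
Square (2°×1°, digits 0–9): lon ⌊16.5616/2⌋ = 8; lat ⌊0.9459/1⌋ = 0.
Subsquare (5′×2.5′, letters a–x): lon ⌊0.5616/0.0833333⌋ = 6 → g; lat ⌊0.9459/0.0416667⌋ = 22 → w.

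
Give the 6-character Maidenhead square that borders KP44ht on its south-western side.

Longitude subsquare h = 7; −1 → 6 = g.
Latitude subsquare t = 19; −1 → 18 = s.

KP44gs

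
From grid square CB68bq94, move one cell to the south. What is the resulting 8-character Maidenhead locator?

CB68bq93

Latitude extended square 4; −1 → 3.
The longitude characters are unchanged.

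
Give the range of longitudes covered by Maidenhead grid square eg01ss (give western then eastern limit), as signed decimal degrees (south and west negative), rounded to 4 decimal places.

-98.5000, -98.4167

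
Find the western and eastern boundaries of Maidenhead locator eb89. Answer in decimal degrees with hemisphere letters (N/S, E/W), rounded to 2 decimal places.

84.00° W, 82.00° W

Field E=4, B=1: +4·20° lon, +1·10° lat → SW at lon -100°, lat -80°.
Square 8, 9: +8·2° lon, +9·1° lat → SW at lon -84°, lat -71°.
Cell spans 2° lon × 1° lat.
west 84.00° W, east 82.00° W.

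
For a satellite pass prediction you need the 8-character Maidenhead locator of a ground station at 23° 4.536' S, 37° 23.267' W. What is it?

HG16hw31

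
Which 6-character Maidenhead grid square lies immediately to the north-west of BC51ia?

Longitude subsquare i = 8; −1 → 7 = h.
Latitude subsquare a = 0; +1 → 1 = b.

BC51hb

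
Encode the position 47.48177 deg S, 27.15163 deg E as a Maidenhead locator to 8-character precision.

Shift to the Maidenhead origin (180°W, 90°S): lon 207.15163, lat 42.51823.
Field: lon ⌊207.15163/20⌋ = 10 → K; lat ⌊42.51823/10⌋ = 4 → E.
Square: lon ⌊7.15163/2⌋ = 3; lat ⌊2.51823/1⌋ = 2.
Subsquare: lon ⌊1.15163/0.0833333⌋ = 13 → n; lat ⌊0.51823/0.0416667⌋ = 12 → m.
Extended square: lon ⌊0.06830/0.00833333⌋ = 8; lat ⌊0.01823/0.00416667⌋ = 4.

KE32nm84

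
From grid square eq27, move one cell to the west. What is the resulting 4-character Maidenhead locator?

Longitude square 2; −1 → 1.
The latitude characters are unchanged.

EQ17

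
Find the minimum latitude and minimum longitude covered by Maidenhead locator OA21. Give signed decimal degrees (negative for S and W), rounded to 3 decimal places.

-89.000, 104.000

Field O=14, A=0: +14·20° lon, +0·10° lat → SW at lon 100°, lat -90°.
Square 2, 1: +2·2° lon, +1·1° lat → SW at lon 104°, lat -89°.
latitude -89.000, longitude 104.000.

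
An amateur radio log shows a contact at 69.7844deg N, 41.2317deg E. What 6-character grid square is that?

Offset from 180°W / 90°S: lon 221.2317°, lat 159.7844°.
Field: lon ⌊221.2317/20⌋ = 11 → L; lat ⌊159.7844/10⌋ = 15 → P.
Square: lon ⌊1.2317/2⌋ = 0; lat ⌊9.7844/1⌋ = 9.
Subsquare: lon ⌊1.2317/0.0833333⌋ = 14 → o; lat ⌊0.7844/0.0416667⌋ = 18 → s.

LP09os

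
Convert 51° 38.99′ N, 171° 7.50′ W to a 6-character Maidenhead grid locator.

AO41kp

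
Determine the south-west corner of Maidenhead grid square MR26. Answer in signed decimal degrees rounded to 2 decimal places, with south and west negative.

Field M=12, R=17: +12·20° lon, +17·10° lat → SW at lon 60°, lat 80°.
Square 2, 6: +2·2° lon, +6·1° lat → SW at lon 64°, lat 86°.
latitude 86.00, longitude 64.00.

86.00, 64.00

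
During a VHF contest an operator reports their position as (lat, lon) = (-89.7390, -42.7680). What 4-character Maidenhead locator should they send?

Add 180° to longitude and 90° to latitude: 137.23, 0.26.
Field: lon ⌊137.23/20⌋ = 6 → G; lat ⌊0.26/10⌋ = 0 → A.
Square: lon ⌊17.23/2⌋ = 8; lat ⌊0.26/1⌋ = 0.

GA80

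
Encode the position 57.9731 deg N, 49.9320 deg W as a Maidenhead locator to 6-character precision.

Add 180° to longitude and 90° to latitude: 130.0680, 147.9731.
Field: lon ⌊130.0680/20⌋ = 6 → G; lat ⌊147.9731/10⌋ = 14 → O.
Square: lon ⌊10.0680/2⌋ = 5; lat ⌊7.9731/1⌋ = 7.
Subsquare: lon ⌊0.0680/0.0833333⌋ = 0 → a; lat ⌊0.9731/0.0416667⌋ = 23 → x.

GO57ax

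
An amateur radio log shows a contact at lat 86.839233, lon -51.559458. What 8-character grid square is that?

Offset from 180°W / 90°S: lon 128.44054°, lat 176.83923°.
Field: 128.44054/20 → 6 → G, 176.83923/10 → 17 → R; chars GR.
Square: 8.44054/2 → 4, 6.83923/1 → 6; chars 46.
Subsquare: 0.44054/0.0833333 → 5 → f, 0.83923/0.0416667 → 20 → u; chars fu.
Extended square: 0.02388/0.00833333 → 2, 0.00590/0.00416667 → 1; chars 21.

GR46fu21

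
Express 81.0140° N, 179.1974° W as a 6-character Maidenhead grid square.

AR01ja

Offset from 180°W / 90°S: lon 0.8026°, lat 171.0140°.
Field: lon ⌊0.8026/20⌋ = 0 → A; lat ⌊171.0140/10⌋ = 17 → R.
Square: lon ⌊0.8026/2⌋ = 0; lat ⌊1.0140/1⌋ = 1.
Subsquare: lon ⌊0.8026/0.0833333⌋ = 9 → j; lat ⌊0.0140/0.0416667⌋ = 0 → a.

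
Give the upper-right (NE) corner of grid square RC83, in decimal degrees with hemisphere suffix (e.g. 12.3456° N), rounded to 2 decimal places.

66.00° S, 178.00° E

Field R=17, C=2: +17·20° lon, +2·10° lat → SW at lon 160°, lat -70°.
Square 8, 3: +8·2° lon, +3·1° lat → SW at lon 176°, lat -67°.
Cell spans 2° lon × 1° lat. NE corner is SW corner plus one full cell.
latitude 66.00° S, longitude 178.00° E.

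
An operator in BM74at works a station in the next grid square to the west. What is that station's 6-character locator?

Longitude subsquare a = 0; −1 → -1, wraps to 23 = x, carry into square.
Longitude square 7; −1 → 6.
The latitude characters are unchanged.

BM64xt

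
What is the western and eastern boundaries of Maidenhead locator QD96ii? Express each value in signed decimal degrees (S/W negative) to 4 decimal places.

158.6667, 158.7500

Field Q=16, D=3: +16·20° lon, +3·10° lat → SW at lon 140°, lat -60°.
Square 9, 6: +9·2° lon, +6·1° lat → SW at lon 158°, lat -54°.
Subsquare i=8, i=8: +8·0.0833333° lon, +8·0.0416667° lat → SW at lon 158.667°, lat -53.6667°.
Cell spans 0.0833333° lon × 0.0416667° lat.
west 158.6667, east 158.7500.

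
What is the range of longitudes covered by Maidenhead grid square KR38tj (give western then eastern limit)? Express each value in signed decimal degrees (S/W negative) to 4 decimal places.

27.5833, 27.6667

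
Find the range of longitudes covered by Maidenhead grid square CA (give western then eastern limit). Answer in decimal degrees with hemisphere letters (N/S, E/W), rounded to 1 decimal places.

140.0° W, 120.0° W

Field C=2, A=0: +2·20° lon, +0·10° lat → SW at lon -140°, lat -90°.
Cell spans 20° lon × 10° lat.
west 140.0° W, east 120.0° W.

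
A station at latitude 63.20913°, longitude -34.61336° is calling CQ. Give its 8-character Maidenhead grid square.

Add 180° to longitude and 90° to latitude: 145.38664, 153.20913.
Field: 145.38664/20 → 7 → H, 153.20913/10 → 15 → P; chars HP.
Square: 5.38664/2 → 2, 3.20913/1 → 3; chars 23.
Subsquare: 1.38664/0.0833333 → 16 → q, 0.20913/0.0416667 → 5 → f; chars qf.
Extended square: 0.05331/0.00833333 → 6, 0.00080/0.00416667 → 0; chars 60.

HP23qf60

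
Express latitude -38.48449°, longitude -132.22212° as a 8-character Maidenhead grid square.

CF31vm33

Shift to the Maidenhead origin (180°W, 90°S): lon 47.77788, lat 51.51551.
Field: 47.77788/20 → 2 → C, 51.51551/10 → 5 → F; chars CF.
Square: 7.77788/2 → 3, 1.51551/1 → 1; chars 31.
Subsquare: 1.77788/0.0833333 → 21 → v, 0.51551/0.0416667 → 12 → m; chars vm.
Extended square: 0.02788/0.00833333 → 3, 0.01551/0.00416667 → 3; chars 33.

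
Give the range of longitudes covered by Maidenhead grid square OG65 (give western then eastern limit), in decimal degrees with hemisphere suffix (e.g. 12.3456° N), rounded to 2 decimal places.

Field O=14, G=6: +14·20° lon, +6·10° lat → SW at lon 100°, lat -30°.
Square 6, 5: +6·2° lon, +5·1° lat → SW at lon 112°, lat -25°.
Cell spans 2° lon × 1° lat.
west 112.00° E, east 114.00° E.

112.00° E, 114.00° E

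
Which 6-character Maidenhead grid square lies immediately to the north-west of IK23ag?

Longitude subsquare a = 0; −1 → -1, wraps to 23 = x, carry into square.
Longitude square 2; −1 → 1.
Latitude subsquare g = 6; +1 → 7 = h.

IK13xh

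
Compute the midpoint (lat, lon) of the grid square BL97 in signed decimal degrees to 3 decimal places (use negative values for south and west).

27.500, -141.000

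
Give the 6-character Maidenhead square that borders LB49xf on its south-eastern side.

LB59ae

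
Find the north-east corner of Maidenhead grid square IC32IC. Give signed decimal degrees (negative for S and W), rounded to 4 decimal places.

Field I=8, C=2: +8·20° lon, +2·10° lat → SW at lon -20°, lat -70°.
Square 3, 2: +3·2° lon, +2·1° lat → SW at lon -14°, lat -68°.
Subsquare i=8, c=2: +8·0.0833333° lon, +2·0.0416667° lat → SW at lon -13.3333°, lat -67.9167°.
Cell spans 0.0833333° lon × 0.0416667° lat. NE corner is SW corner plus one full cell.
latitude -67.8750, longitude -13.2500.

-67.8750, -13.2500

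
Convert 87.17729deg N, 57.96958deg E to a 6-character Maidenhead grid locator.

Offset from 180°W / 90°S: lon 237.9696°, lat 177.1773°.
Field (20°×10°, letters A–R): lon ⌊237.9696/20⌋ = 11 → L; lat ⌊177.1773/10⌋ = 17 → R.
Square (2°×1°, digits 0–9): lon ⌊17.9696/2⌋ = 8; lat ⌊7.1773/1⌋ = 7.
Subsquare (5′×2.5′, letters a–x): lon ⌊1.9696/0.0833333⌋ = 23 → x; lat ⌊0.1773/0.0416667⌋ = 4 → e.

LR87xe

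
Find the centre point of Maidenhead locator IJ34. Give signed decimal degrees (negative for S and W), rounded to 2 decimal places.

4.50, -13.00

Field I=8, J=9: +8·20° lon, +9·10° lat → SW at lon -20°, lat 0°.
Square 3, 4: +3·2° lon, +4·1° lat → SW at lon -14°, lat 4°.
Cell spans 2° lon × 1° lat. Centre is SW corner plus half of each.
latitude 4.50, longitude -13.00.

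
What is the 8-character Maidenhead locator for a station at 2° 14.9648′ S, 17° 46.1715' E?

JI87vs20

Add 180° to longitude and 90° to latitude: 197.76952, 87.75059.
Field (20°×10°, letters A–R): lon ⌊197.76952/20⌋ = 9 → J; lat ⌊87.75059/10⌋ = 8 → I.
Square (2°×1°, digits 0–9): lon ⌊17.76952/2⌋ = 8; lat ⌊7.75059/1⌋ = 7.
Subsquare (5′×2.5′, letters a–x): lon ⌊1.76952/0.0833333⌋ = 21 → v; lat ⌊0.75059/0.0416667⌋ = 18 → s.
Extended square (30″×15″, digits 0–9): lon ⌊0.01952/0.00833333⌋ = 2; lat ⌊0.00059/0.00416667⌋ = 0.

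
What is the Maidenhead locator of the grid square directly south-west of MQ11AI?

MQ01xh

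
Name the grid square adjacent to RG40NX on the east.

RG40ox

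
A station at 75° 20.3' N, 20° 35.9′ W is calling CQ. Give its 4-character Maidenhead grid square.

Shift to the Maidenhead origin (180°W, 90°S): lon 159.40, lat 165.34.
Field: 159.40/20 → 7 → H, 165.34/10 → 16 → Q; chars HQ.
Square: 19.40/2 → 9, 5.34/1 → 5; chars 95.

HQ95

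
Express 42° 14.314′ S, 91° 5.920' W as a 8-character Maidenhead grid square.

EE47ks82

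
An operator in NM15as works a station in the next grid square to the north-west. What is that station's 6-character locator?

NM05xt

Longitude subsquare a = 0; −1 → -1, wraps to 23 = x, carry into square.
Longitude square 1; −1 → 0.
Latitude subsquare s = 18; +1 → 19 = t.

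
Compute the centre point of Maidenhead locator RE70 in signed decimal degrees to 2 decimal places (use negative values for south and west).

Field R=17, E=4: +17·20° lon, +4·10° lat → SW at lon 160°, lat -50°.
Square 7, 0: +7·2° lon, +0·1° lat → SW at lon 174°, lat -50°.
Cell spans 2° lon × 1° lat. Centre is SW corner plus half of each.
latitude -49.50, longitude 175.00.

-49.50, 175.00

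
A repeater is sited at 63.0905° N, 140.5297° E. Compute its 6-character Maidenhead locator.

Add 180° to longitude and 90° to latitude: 320.5297, 153.0905.
Field: lon ⌊320.5297/20⌋ = 16 → Q; lat ⌊153.0905/10⌋ = 15 → P.
Square: lon ⌊0.5297/2⌋ = 0; lat ⌊3.0905/1⌋ = 3.
Subsquare: lon ⌊0.5297/0.0833333⌋ = 6 → g; lat ⌊0.0905/0.0416667⌋ = 2 → c.

QP03gc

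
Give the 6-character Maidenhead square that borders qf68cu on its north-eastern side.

Longitude subsquare c = 2; +1 → 3 = d.
Latitude subsquare u = 20; +1 → 21 = v.

QF68dv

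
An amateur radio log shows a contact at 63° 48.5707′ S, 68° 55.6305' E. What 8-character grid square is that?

Shift to the Maidenhead origin (180°W, 90°S): lon 248.92718, lat 26.19049.
Field: 248.92718/20 → 12 → M, 26.19049/10 → 2 → C; chars MC.
Square: 8.92718/2 → 4, 6.19049/1 → 6; chars 46.
Subsquare: 0.92718/0.0833333 → 11 → l, 0.19049/0.0416667 → 4 → e; chars le.
Extended square: 0.01051/0.00833333 → 1, 0.02382/0.00416667 → 5; chars 15.

MC46le15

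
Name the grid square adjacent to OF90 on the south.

OE99

Latitude square 0; −1 → -1, wraps to 9, carry into field.
Latitude field F = 5; −1 → 4 = E.
The longitude characters are unchanged.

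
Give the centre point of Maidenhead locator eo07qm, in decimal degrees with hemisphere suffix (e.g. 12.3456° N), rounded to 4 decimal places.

Field E=4, O=14: +4·20° lon, +14·10° lat → SW at lon -100°, lat 50°.
Square 0, 7: +0·2° lon, +7·1° lat → SW at lon -100°, lat 57°.
Subsquare q=16, m=12: +16·0.0833333° lon, +12·0.0416667° lat → SW at lon -98.6667°, lat 57.5°.
Cell spans 0.0833333° lon × 0.0416667° lat. Centre is SW corner plus half of each.
latitude 57.5208° N, longitude 98.6250° W.

57.5208° N, 98.6250° W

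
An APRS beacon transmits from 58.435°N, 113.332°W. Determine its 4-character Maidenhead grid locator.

Add 180° to longitude and 90° to latitude: 66.67, 148.44.
Field (20°×10°, letters A–R): 66.67/20 → 3 → D, 148.44/10 → 14 → O; chars DO.
Square (2°×1°, digits 0–9): 6.67/2 → 3, 8.44/1 → 8; chars 38.

DO38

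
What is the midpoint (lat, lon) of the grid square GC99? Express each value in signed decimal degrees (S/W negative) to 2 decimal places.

Field G=6, C=2: +6·20° lon, +2·10° lat → SW at lon -60°, lat -70°.
Square 9, 9: +9·2° lon, +9·1° lat → SW at lon -42°, lat -61°.
Cell spans 2° lon × 1° lat. Centre is SW corner plus half of each.
latitude -60.50, longitude -41.00.

-60.50, -41.00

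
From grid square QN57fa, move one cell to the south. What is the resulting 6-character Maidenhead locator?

Latitude subsquare a = 0; −1 → -1, wraps to 23 = x, carry into square.
Latitude square 7; −1 → 6.
The longitude characters are unchanged.

QN56fx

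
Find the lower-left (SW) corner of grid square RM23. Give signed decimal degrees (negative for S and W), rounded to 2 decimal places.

33.00, 164.00

Field R=17, M=12: +17·20° lon, +12·10° lat → SW at lon 160°, lat 30°.
Square 2, 3: +2·2° lon, +3·1° lat → SW at lon 164°, lat 33°.
latitude 33.00, longitude 164.00.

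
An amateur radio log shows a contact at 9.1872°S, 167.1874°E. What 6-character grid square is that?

Shift to the Maidenhead origin (180°W, 90°S): lon 347.1874, lat 80.8128.
Field: 347.1874/20 → 17 → R, 80.8128/10 → 8 → I; chars RI.
Square: 7.1874/2 → 3, 0.8128/1 → 0; chars 30.
Subsquare: 1.1874/0.0833333 → 14 → o, 0.8128/0.0416667 → 19 → t; chars ot.

RI30ot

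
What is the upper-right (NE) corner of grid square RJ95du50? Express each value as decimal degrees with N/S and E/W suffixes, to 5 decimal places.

Field R=17, J=9: +17·20° lon, +9·10° lat → SW at lon 160°, lat 0°.
Square 9, 5: +9·2° lon, +5·1° lat → SW at lon 178°, lat 5°.
Subsquare d=3, u=20: +3·0.0833333° lon, +20·0.0416667° lat → SW at lon 178.25°, lat 5.83333°.
Extended square 5, 0: +5·0.00833333° lon, +0·0.00416667° lat → SW at lon 178.292°, lat 5.83333°.
Cell spans 0.00833333° lon × 0.00416667° lat. NE corner is SW corner plus one full cell.
latitude 5.83750° N, longitude 178.30000° E.

5.83750° N, 178.30000° E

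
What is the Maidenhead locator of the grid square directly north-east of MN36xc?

Longitude subsquare x = 23; +1 → 24, wraps to 0 = a, carry into square.
Longitude square 3; +1 → 4.
Latitude subsquare c = 2; +1 → 3 = d.

MN46ad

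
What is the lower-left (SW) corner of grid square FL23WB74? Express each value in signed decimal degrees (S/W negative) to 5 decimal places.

23.05833, -74.10833

Field F=5, L=11: +5·20° lon, +11·10° lat → SW at lon -80°, lat 20°.
Square 2, 3: +2·2° lon, +3·1° lat → SW at lon -76°, lat 23°.
Subsquare w=22, b=1: +22·0.0833333° lon, +1·0.0416667° lat → SW at lon -74.1667°, lat 23.0417°.
Extended square 7, 4: +7·0.00833333° lon, +4·0.00416667° lat → SW at lon -74.1083°, lat 23.0583°.
latitude 23.05833, longitude -74.10833.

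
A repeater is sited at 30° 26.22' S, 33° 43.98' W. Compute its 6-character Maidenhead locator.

Shift to the Maidenhead origin (180°W, 90°S): lon 146.2670, lat 59.5630.
Field: 146.2670/20 → 7 → H, 59.5630/10 → 5 → F; chars HF.
Square: 6.2670/2 → 3, 9.5630/1 → 9; chars 39.
Subsquare: 0.2670/0.0833333 → 3 → d, 0.5630/0.0416667 → 13 → n; chars dn.

HF39dn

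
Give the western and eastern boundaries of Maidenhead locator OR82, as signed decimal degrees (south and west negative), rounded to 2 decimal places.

116.00, 118.00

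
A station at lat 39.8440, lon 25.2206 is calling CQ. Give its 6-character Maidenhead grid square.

Shift to the Maidenhead origin (180°W, 90°S): lon 205.2206, lat 129.8440.
Field: 205.2206/20 → 10 → K, 129.8440/10 → 12 → M; chars KM.
Square: 5.2206/2 → 2, 9.8440/1 → 9; chars 29.
Subsquare: 1.2206/0.0833333 → 14 → o, 0.8440/0.0416667 → 20 → u; chars ou.

KM29ou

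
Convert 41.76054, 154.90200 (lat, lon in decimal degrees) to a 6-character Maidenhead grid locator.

QN71ks

Add 180° to longitude and 90° to latitude: 334.9020, 131.7605.
Field: 334.9020/20 → 16 → Q, 131.7605/10 → 13 → N; chars QN.
Square: 14.9020/2 → 7, 1.7605/1 → 1; chars 71.
Subsquare: 0.9020/0.0833333 → 10 → k, 0.7605/0.0416667 → 18 → s; chars ks.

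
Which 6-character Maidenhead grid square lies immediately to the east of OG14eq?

OG14fq

Longitude subsquare e = 4; +1 → 5 = f.
The latitude characters are unchanged.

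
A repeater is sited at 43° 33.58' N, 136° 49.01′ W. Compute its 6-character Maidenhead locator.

CN13on

Offset from 180°W / 90°S: lon 43.1832°, lat 133.5597°.
Field: 43.1832/20 → 2 → C, 133.5597/10 → 13 → N; chars CN.
Square: 3.1832/2 → 1, 3.5597/1 → 3; chars 13.
Subsquare: 1.1832/0.0833333 → 14 → o, 0.5597/0.0416667 → 13 → n; chars on.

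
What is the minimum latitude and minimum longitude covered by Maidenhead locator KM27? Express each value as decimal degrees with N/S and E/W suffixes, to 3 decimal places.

37.000° N, 24.000° E

Field K=10, M=12: +10·20° lon, +12·10° lat → SW at lon 20°, lat 30°.
Square 2, 7: +2·2° lon, +7·1° lat → SW at lon 24°, lat 37°.
latitude 37.000° N, longitude 24.000° E.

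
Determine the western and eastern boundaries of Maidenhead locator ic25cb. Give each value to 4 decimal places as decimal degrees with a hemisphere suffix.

15.8333° W, 15.7500° W

Field I=8, C=2: +8·20° lon, +2·10° lat → SW at lon -20°, lat -70°.
Square 2, 5: +2·2° lon, +5·1° lat → SW at lon -16°, lat -65°.
Subsquare c=2, b=1: +2·0.0833333° lon, +1·0.0416667° lat → SW at lon -15.8333°, lat -64.9583°.
Cell spans 0.0833333° lon × 0.0416667° lat.
west 15.8333° W, east 15.7500° W.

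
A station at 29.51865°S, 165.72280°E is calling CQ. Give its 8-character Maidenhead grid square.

RG20ul65

Offset from 180°W / 90°S: lon 345.72280°, lat 60.48135°.
Field: 345.72280/20 → 17 → R, 60.48135/10 → 6 → G; chars RG.
Square: 5.72280/2 → 2, 0.48135/1 → 0; chars 20.
Subsquare: 1.72280/0.0833333 → 20 → u, 0.48135/0.0416667 → 11 → l; chars ul.
Extended square: 0.05613/0.00833333 → 6, 0.02302/0.00416667 → 5; chars 65.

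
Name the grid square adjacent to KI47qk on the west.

KI47pk

Longitude subsquare q = 16; −1 → 15 = p.
The latitude characters are unchanged.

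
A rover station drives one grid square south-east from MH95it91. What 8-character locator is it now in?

MH95jt00

Longitude extended square 9; +1 → 10, wraps to 0, carry into subsquare.
Longitude subsquare i = 8; +1 → 9 = j.
Latitude extended square 1; −1 → 0.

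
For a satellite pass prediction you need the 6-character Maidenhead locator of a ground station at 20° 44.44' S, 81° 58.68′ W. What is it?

EG99ag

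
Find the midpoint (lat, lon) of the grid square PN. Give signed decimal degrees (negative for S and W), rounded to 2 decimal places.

Field P=15, N=13: +15·20° lon, +13·10° lat → SW at lon 120°, lat 40°.
Cell spans 20° lon × 10° lat. Centre is SW corner plus half of each.
latitude 45.00, longitude 130.00.

45.00, 130.00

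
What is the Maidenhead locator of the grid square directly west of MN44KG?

MN44jg

Longitude subsquare k = 10; −1 → 9 = j.
The latitude characters are unchanged.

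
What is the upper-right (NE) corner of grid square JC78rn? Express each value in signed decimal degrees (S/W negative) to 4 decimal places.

Field J=9, C=2: +9·20° lon, +2·10° lat → SW at lon 0°, lat -70°.
Square 7, 8: +7·2° lon, +8·1° lat → SW at lon 14°, lat -62°.
Subsquare r=17, n=13: +17·0.0833333° lon, +13·0.0416667° lat → SW at lon 15.4167°, lat -61.4583°.
Cell spans 0.0833333° lon × 0.0416667° lat. NE corner is SW corner plus one full cell.
latitude -61.4167, longitude 15.5000.

-61.4167, 15.5000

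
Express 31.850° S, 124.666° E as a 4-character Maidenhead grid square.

Offset from 180°W / 90°S: lon 304.67°, lat 58.15°.
Field: 304.67/20 → 15 → P, 58.15/10 → 5 → F; chars PF.
Square: 4.67/2 → 2, 8.15/1 → 8; chars 28.

PF28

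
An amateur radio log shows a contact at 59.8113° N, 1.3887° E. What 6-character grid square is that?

JO09qt

Add 180° to longitude and 90° to latitude: 181.3887, 149.8113.
Field (20°×10°, letters A–R): lon ⌊181.3887/20⌋ = 9 → J; lat ⌊149.8113/10⌋ = 14 → O.
Square (2°×1°, digits 0–9): lon ⌊1.3887/2⌋ = 0; lat ⌊9.8113/1⌋ = 9.
Subsquare (5′×2.5′, letters a–x): lon ⌊1.3887/0.0833333⌋ = 16 → q; lat ⌊0.8113/0.0416667⌋ = 19 → t.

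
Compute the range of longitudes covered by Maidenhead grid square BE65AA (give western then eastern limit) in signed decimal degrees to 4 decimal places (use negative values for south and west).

-148.0000, -147.9167

Field B=1, E=4: +1·20° lon, +4·10° lat → SW at lon -160°, lat -50°.
Square 6, 5: +6·2° lon, +5·1° lat → SW at lon -148°, lat -45°.
Subsquare a=0, a=0: +0·0.0833333° lon, +0·0.0416667° lat → SW at lon -148°, lat -45°.
Cell spans 0.0833333° lon × 0.0416667° lat.
west -148.0000, east -147.9167.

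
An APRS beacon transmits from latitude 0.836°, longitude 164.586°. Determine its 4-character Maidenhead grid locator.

RJ20

Offset from 180°W / 90°S: lon 344.59°, lat 90.84°.
Field (20°×10°, letters A–R): lon ⌊344.59/20⌋ = 17 → R; lat ⌊90.84/10⌋ = 9 → J.
Square (2°×1°, digits 0–9): lon ⌊4.59/2⌋ = 2; lat ⌊0.84/1⌋ = 0.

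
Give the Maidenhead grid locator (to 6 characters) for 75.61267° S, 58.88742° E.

LB94kj

Shift to the Maidenhead origin (180°W, 90°S): lon 238.8874, lat 14.3873.
Field (20°×10°, letters A–R): lon ⌊238.8874/20⌋ = 11 → L; lat ⌊14.3873/10⌋ = 1 → B.
Square (2°×1°, digits 0–9): lon ⌊18.8874/2⌋ = 9; lat ⌊4.3873/1⌋ = 4.
Subsquare (5′×2.5′, letters a–x): lon ⌊0.8874/0.0833333⌋ = 10 → k; lat ⌊0.3873/0.0416667⌋ = 9 → j.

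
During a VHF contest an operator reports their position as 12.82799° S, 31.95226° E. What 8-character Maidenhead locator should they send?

Add 180° to longitude and 90° to latitude: 211.95226, 77.17201.
Field: 211.95226/20 → 10 → K, 77.17201/10 → 7 → H; chars KH.
Square: 11.95226/2 → 5, 7.17201/1 → 7; chars 57.
Subsquare: 1.95226/0.0833333 → 23 → x, 0.17201/0.0416667 → 4 → e; chars xe.
Extended square: 0.03559/0.00833333 → 4, 0.00534/0.00416667 → 1; chars 41.

KH57xe41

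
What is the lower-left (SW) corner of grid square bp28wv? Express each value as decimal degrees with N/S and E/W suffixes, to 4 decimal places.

Field B=1, P=15: +1·20° lon, +15·10° lat → SW at lon -160°, lat 60°.
Square 2, 8: +2·2° lon, +8·1° lat → SW at lon -156°, lat 68°.
Subsquare w=22, v=21: +22·0.0833333° lon, +21·0.0416667° lat → SW at lon -154.167°, lat 68.875°.
latitude 68.8750° N, longitude 154.1667° W.

68.8750° N, 154.1667° W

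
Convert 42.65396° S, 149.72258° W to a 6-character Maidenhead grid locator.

Offset from 180°W / 90°S: lon 30.2774°, lat 47.3460°.
Field: 30.2774/20 → 1 → B, 47.3460/10 → 4 → E; chars BE.
Square: 10.2774/2 → 5, 7.3460/1 → 7; chars 57.
Subsquare: 0.2774/0.0833333 → 3 → d, 0.3460/0.0416667 → 8 → i; chars di.

BE57di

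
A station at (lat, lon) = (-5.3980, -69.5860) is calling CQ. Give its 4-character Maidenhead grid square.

FI54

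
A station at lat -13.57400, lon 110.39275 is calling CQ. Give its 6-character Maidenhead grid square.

Add 180° to longitude and 90° to latitude: 290.3927, 76.4260.
Field: lon ⌊290.3927/20⌋ = 14 → O; lat ⌊76.4260/10⌋ = 7 → H.
Square: lon ⌊10.3927/2⌋ = 5; lat ⌊6.4260/1⌋ = 6.
Subsquare: lon ⌊0.3927/0.0833333⌋ = 4 → e; lat ⌊0.4260/0.0416667⌋ = 10 → k.

OH56ek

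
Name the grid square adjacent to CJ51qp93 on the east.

CJ51rp03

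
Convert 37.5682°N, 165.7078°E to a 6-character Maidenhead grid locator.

RM27un

Add 180° to longitude and 90° to latitude: 345.7078, 127.5682.
Field: lon ⌊345.7078/20⌋ = 17 → R; lat ⌊127.5682/10⌋ = 12 → M.
Square: lon ⌊5.7078/2⌋ = 2; lat ⌊7.5682/1⌋ = 7.
Subsquare: lon ⌊1.7078/0.0833333⌋ = 20 → u; lat ⌊0.5682/0.0416667⌋ = 13 → n.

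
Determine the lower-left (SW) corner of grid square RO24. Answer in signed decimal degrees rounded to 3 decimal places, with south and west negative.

Field R=17, O=14: +17·20° lon, +14·10° lat → SW at lon 160°, lat 50°.
Square 2, 4: +2·2° lon, +4·1° lat → SW at lon 164°, lat 54°.
latitude 54.000, longitude 164.000.

54.000, 164.000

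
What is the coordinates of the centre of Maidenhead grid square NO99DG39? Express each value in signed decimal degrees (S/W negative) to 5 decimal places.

59.28958, 98.27917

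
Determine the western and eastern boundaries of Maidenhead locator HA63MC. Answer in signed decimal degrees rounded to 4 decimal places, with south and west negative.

-27.0000, -26.9167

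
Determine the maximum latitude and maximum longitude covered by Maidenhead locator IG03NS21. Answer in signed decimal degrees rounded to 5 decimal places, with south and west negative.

-26.24167, -18.89167

Field I=8, G=6: +8·20° lon, +6·10° lat → SW at lon -20°, lat -30°.
Square 0, 3: +0·2° lon, +3·1° lat → SW at lon -20°, lat -27°.
Subsquare n=13, s=18: +13·0.0833333° lon, +18·0.0416667° lat → SW at lon -18.9167°, lat -26.25°.
Extended square 2, 1: +2·0.00833333° lon, +1·0.00416667° lat → SW at lon -18.9°, lat -26.2458°.
Cell spans 0.00833333° lon × 0.00416667° lat. NE corner is SW corner plus one full cell.
latitude -26.24167, longitude -18.89167.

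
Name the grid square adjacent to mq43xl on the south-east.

Longitude subsquare x = 23; +1 → 24, wraps to 0 = a, carry into square.
Longitude square 4; +1 → 5.
Latitude subsquare l = 11; −1 → 10 = k.

MQ53ak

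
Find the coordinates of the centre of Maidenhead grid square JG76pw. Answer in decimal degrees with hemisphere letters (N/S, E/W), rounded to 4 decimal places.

23.0625° S, 15.2917° E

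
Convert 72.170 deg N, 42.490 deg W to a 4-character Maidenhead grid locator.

GQ82

Shift to the Maidenhead origin (180°W, 90°S): lon 137.51, lat 162.17.
Field: 137.51/20 → 6 → G, 162.17/10 → 16 → Q; chars GQ.
Square: 17.51/2 → 8, 2.17/1 → 2; chars 82.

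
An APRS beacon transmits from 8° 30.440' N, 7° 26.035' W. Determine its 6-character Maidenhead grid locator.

IJ68gm

Offset from 180°W / 90°S: lon 172.5661°, lat 98.5073°.
Field: lon ⌊172.5661/20⌋ = 8 → I; lat ⌊98.5073/10⌋ = 9 → J.
Square: lon ⌊12.5661/2⌋ = 6; lat ⌊8.5073/1⌋ = 8.
Subsquare: lon ⌊0.5661/0.0833333⌋ = 6 → g; lat ⌊0.5073/0.0416667⌋ = 12 → m.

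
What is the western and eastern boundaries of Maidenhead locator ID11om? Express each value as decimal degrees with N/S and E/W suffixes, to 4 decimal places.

16.8333° W, 16.7500° W

Field I=8, D=3: +8·20° lon, +3·10° lat → SW at lon -20°, lat -60°.
Square 1, 1: +1·2° lon, +1·1° lat → SW at lon -18°, lat -59°.
Subsquare o=14, m=12: +14·0.0833333° lon, +12·0.0416667° lat → SW at lon -16.8333°, lat -58.5°.
Cell spans 0.0833333° lon × 0.0416667° lat.
west 16.8333° W, east 16.7500° W.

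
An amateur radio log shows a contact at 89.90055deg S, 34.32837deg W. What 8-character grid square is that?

HA20uc03

Offset from 180°W / 90°S: lon 145.67163°, lat 0.09945°.
Field (20°×10°, letters A–R): 145.67163/20 → 7 → H, 0.09945/10 → 0 → A; chars HA.
Square (2°×1°, digits 0–9): 5.67163/2 → 2, 0.09945/1 → 0; chars 20.
Subsquare (5′×2.5′, letters a–x): 1.67163/0.0833333 → 20 → u, 0.09945/0.0416667 → 2 → c; chars uc.
Extended square (30″×15″, digits 0–9): 0.00496/0.00833333 → 0, 0.01612/0.00416667 → 3; chars 03.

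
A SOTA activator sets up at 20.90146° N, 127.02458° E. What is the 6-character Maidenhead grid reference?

PL30mv

Offset from 180°W / 90°S: lon 307.0246°, lat 110.9015°.
Field: lon ⌊307.0246/20⌋ = 15 → P; lat ⌊110.9015/10⌋ = 11 → L.
Square: lon ⌊7.0246/2⌋ = 3; lat ⌊0.9015/1⌋ = 0.
Subsquare: lon ⌊1.0246/0.0833333⌋ = 12 → m; lat ⌊0.9015/0.0416667⌋ = 21 → v.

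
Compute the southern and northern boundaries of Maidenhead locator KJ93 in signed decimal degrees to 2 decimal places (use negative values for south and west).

3.00, 4.00

Field K=10, J=9: +10·20° lon, +9·10° lat → SW at lon 20°, lat 0°.
Square 9, 3: +9·2° lon, +3·1° lat → SW at lon 38°, lat 3°.
Cell spans 2° lon × 1° lat.
south 3.00, north 4.00.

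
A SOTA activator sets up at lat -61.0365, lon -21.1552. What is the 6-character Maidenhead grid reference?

HC98kx

Shift to the Maidenhead origin (180°W, 90°S): lon 158.8448, lat 28.9635.
Field: 158.8448/20 → 7 → H, 28.9635/10 → 2 → C; chars HC.
Square: 18.8448/2 → 9, 8.9635/1 → 8; chars 98.
Subsquare: 0.8448/0.0833333 → 10 → k, 0.9635/0.0416667 → 23 → x; chars kx.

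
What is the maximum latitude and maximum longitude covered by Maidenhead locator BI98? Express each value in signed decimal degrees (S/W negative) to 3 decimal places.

-1.000, -140.000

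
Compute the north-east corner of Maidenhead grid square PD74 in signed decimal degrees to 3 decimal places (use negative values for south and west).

-55.000, 136.000

Field P=15, D=3: +15·20° lon, +3·10° lat → SW at lon 120°, lat -60°.
Square 7, 4: +7·2° lon, +4·1° lat → SW at lon 134°, lat -56°.
Cell spans 2° lon × 1° lat. NE corner is SW corner plus one full cell.
latitude -55.000, longitude 136.000.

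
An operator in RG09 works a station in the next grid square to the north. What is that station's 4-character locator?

Latitude square 9; +1 → 10, wraps to 0, carry into field.
Latitude field G = 6; +1 → 7 = H.
The longitude characters are unchanged.

RH00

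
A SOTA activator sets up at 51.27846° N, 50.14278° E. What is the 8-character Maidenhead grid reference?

Shift to the Maidenhead origin (180°W, 90°S): lon 230.14278, lat 141.27846.
Field: 230.14278/20 → 11 → L, 141.27846/10 → 14 → O; chars LO.
Square: 10.14278/2 → 5, 1.27846/1 → 1; chars 51.
Subsquare: 0.14278/0.0833333 → 1 → b, 0.27846/0.0416667 → 6 → g; chars bg.
Extended square: 0.05945/0.00833333 → 7, 0.02846/0.00416667 → 6; chars 76.

LO51bg76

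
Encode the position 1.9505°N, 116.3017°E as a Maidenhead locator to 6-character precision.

Offset from 180°W / 90°S: lon 296.3017°, lat 91.9505°.
Field: 296.3017/20 → 14 → O, 91.9505/10 → 9 → J; chars OJ.
Square: 16.3017/2 → 8, 1.9505/1 → 1; chars 81.
Subsquare: 0.3017/0.0833333 → 3 → d, 0.9505/0.0416667 → 22 → w; chars dw.

OJ81dw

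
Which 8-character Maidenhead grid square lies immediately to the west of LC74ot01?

Longitude extended square 0; −1 → -1, wraps to 9, carry into subsquare.
Longitude subsquare o = 14; −1 → 13 = n.
The latitude characters are unchanged.

LC74nt91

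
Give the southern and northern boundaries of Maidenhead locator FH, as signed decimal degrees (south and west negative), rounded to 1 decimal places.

Field F=5, H=7: +5·20° lon, +7·10° lat → SW at lon -80°, lat -20°.
Cell spans 20° lon × 10° lat.
south -20.0, north -10.0.

-20.0, -10.0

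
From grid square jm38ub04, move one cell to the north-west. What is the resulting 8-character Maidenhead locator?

JM38tb95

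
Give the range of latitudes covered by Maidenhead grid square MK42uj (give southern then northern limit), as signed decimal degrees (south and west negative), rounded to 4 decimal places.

12.3750, 12.4167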